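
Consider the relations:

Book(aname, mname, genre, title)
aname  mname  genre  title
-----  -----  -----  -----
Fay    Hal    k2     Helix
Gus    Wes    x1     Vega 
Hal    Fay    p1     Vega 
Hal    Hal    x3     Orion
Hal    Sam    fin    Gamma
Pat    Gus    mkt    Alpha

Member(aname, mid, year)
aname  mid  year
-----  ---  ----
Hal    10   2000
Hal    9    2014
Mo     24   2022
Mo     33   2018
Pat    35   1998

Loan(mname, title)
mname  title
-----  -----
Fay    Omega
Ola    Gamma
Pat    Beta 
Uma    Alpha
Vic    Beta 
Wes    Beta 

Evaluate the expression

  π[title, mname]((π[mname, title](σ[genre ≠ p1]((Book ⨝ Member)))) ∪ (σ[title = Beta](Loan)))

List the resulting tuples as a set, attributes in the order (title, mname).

Joining Book and Member on aname yields {(Hal, Fay, p1, Vega, 10, 2000), (Hal, Fay, p1, Vega, 9, 2014), (Hal, Hal, x3, Orion, 10, 2000), (Hal, Hal, x3, Orion, 9, 2014), (Hal, Sam, fin, Gamma, 10, 2000), (Hal, Sam, fin, Gamma, 9, 2014), (Pat, Gus, mkt, Alpha, 35, 1998)}.
Apply σ_{genre ≠ p1}; surviving tuples: {(Hal, Hal, x3, Orion, 10, 2000), (Hal, Hal, x3, Orion, 9, 2014), (Hal, Sam, fin, Gamma, 10, 2000), (Hal, Sam, fin, Gamma, 9, 2014), (Pat, Gus, mkt, Alpha, 35, 1998)}
Projecting to mname, title (2 duplicate(s) eliminated): {(Gus, Alpha), (Hal, Orion), (Sam, Gamma)}
Apply σ_{title = Beta}; surviving tuples: {(Pat, Beta), (Vic, Beta), (Wes, Beta)}
Taking the union: {(Gus, Alpha), (Hal, Orion), (Pat, Beta), (Sam, Gamma), (Vic, Beta), (Wes, Beta)}
Projecting to title, mname: {(Alpha, Gus), (Beta, Pat), (Beta, Vic), (Beta, Wes), (Gamma, Sam), (Orion, Hal)}

{(Alpha, Gus), (Beta, Pat), (Beta, Vic), (Beta, Wes), (Gamma, Sam), (Orion, Hal)}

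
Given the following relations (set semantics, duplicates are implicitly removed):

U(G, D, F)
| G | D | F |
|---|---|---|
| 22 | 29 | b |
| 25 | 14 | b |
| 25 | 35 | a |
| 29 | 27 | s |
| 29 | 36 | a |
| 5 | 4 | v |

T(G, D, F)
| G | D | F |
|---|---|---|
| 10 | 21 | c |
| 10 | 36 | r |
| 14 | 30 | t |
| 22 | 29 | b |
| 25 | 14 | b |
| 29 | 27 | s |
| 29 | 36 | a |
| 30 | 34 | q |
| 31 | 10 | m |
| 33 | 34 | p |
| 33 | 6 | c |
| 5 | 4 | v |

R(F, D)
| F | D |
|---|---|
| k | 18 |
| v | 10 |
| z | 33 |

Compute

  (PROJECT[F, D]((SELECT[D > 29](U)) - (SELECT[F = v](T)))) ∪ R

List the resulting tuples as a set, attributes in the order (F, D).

Apply σ_{D > 29}; surviving tuples: {(25, 35, a), (29, 36, a)}
Apply σ_{F = v}; surviving tuples: {(5, 4, v)}
Set difference of the two operands is {(25, 35, a), (29, 36, a)}.
π_{F, D} gives {(a, 35), (a, 36)}.
Set union of the two operands is {(a, 35), (a, 36), (k, 18), (v, 10), (z, 33)}.

{(a, 35), (a, 36), (k, 18), (v, 10), (z, 33)}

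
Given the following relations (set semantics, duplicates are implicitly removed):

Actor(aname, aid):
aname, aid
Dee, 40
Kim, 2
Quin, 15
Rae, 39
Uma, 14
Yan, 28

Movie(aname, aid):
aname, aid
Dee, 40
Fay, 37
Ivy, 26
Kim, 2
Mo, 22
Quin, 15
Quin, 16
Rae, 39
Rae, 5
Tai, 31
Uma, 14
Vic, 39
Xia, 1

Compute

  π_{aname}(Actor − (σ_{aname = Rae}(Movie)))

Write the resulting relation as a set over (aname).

{Dee, Kim, Quin, Uma, Yan}

Filtering on aname = Rae leaves {(Rae, 39), (Rae, 5)}.
Set difference of the two operands is {(Dee, 40), (Kim, 2), (Quin, 15), (Uma, 14), (Yan, 28)}.
π[aname]: project onto (aname) → {Dee, Kim, Quin, Uma, Yan}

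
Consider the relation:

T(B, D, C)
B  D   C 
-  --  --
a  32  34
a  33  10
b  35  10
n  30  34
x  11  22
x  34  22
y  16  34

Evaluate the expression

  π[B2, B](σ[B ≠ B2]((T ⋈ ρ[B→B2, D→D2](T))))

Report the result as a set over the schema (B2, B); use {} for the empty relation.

{(a, b), (a, n), (a, y), (b, a), (n, a), (n, y), (y, a), (y, n)}

ρ[B→B2, D→D2]: schema becomes (B2, D2, C); tuples unchanged.
T ⋈ ρ[B→B2, D→D2](T) (natural join on C): {(a, 32, 34, a, 32), (a, 32, 34, n, 30), (a, 32, 34, y, 16), (a, 33, 10, a, 33), (a, 33, 10, b, 35), (b, 35, 10, a, 33), (b, 35, 10, b, 35), (n, 30, 34, a, 32), (n, 30, 34, n, 30), (n, 30, 34, y, 16), (x, 11, 22, x, 11), (x, 11, 22, x, 34), (x, 34, 22, x, 11), (x, 34, 22, x, 34), (y, 16, 34, a, 32), (y, 16, 34, n, 30), (y, 16, 34, y, 16)}
Apply σ_{B ≠ B2}; surviving tuples: {(a, 32, 34, n, 30), (a, 32, 34, y, 16), (a, 33, 10, b, 35), (b, 35, 10, a, 33), (n, 30, 34, a, 32), (n, 30, 34, y, 16), (y, 16, 34, a, 32), (y, 16, 34, n, 30)}
Keep only column(s) B2, B: {(a, b), (a, n), (a, y), (b, a), (n, a), (n, y), (y, a), (y, n)}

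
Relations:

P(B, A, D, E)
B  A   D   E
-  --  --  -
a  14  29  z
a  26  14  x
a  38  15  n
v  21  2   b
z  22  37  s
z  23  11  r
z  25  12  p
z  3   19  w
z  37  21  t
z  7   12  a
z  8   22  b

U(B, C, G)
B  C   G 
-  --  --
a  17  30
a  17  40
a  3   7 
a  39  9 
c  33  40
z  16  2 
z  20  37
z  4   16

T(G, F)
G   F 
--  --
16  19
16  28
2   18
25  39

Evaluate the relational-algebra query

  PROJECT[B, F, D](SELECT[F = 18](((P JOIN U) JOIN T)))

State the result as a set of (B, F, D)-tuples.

{(z, 18, 11), (z, 18, 12), (z, 18, 19), (z, 18, 21), (z, 18, 22), (z, 18, 37)}

Joining P and U on B yields {(a, 14, 29, z, 17, 30), (a, 14, 29, z, 17, 40), (a, 14, 29, z, 3, 7), (a, 14, 29, z, 39, 9), (a, 26, 14, x, 17, 30), (a, 26, 14, x, 17, 40), (a, 26, 14, x, 3, 7), (a, 26, 14, x, 39, 9), (a, 38, 15, n, 17, 30), (a, 38, 15, n, 17, 40), (a, 38, 15, n, 3, 7), (a, 38, 15, n, 39, 9), (z, 22, 37, s, 16, 2), (z, 22, 37, s, 20, 37), (z, 22, 37, s, 4, 16), (z, 23, 11, r, 16, 2), (z, 23, 11, r, 20, 37), (z, 23, 11, r, 4, 16), (z, 25, 12, p, 16, 2), (z, 25, 12, p, 20, 37), (z, 25, 12, p, 4, 16), (z, 3, 19, w, 16, 2), (z, 3, 19, w, 20, 37), (z, 3, 19, w, 4, 16), (z, 37, 21, t, 16, 2), (z, 37, 21, t, 20, 37), (z, 37, 21, t, 4, 16), (z, 7, 12, a, 16, 2), (z, 7, 12, a, 20, 37), (z, 7, 12, a, 4, 16), (z, 8, 22, b, 16, 2), (z, 8, 22, b, 20, 37), (z, 8, 22, b, 4, 16)}.
Joining (P JOIN U) and T on G yields {(z, 22, 37, s, 16, 2, 18), (z, 22, 37, s, 4, 16, 19), (z, 22, 37, s, 4, 16, 28), (z, 23, 11, r, 16, 2, 18), (z, 23, 11, r, 4, 16, 19), (z, 23, 11, r, 4, 16, 28), (z, 25, 12, p, 16, 2, 18), (z, 25, 12, p, 4, 16, 19), (z, 25, 12, p, 4, 16, 28), (z, 3, 19, w, 16, 2, 18), (z, 3, 19, w, 4, 16, 19), (z, 3, 19, w, 4, 16, 28), (z, 37, 21, t, 16, 2, 18), (z, 37, 21, t, 4, 16, 19), (z, 37, 21, t, 4, 16, 28), (z, 7, 12, a, 16, 2, 18), (z, 7, 12, a, 4, 16, 19), (z, 7, 12, a, 4, 16, 28), (z, 8, 22, b, 16, 2, 18), (z, 8, 22, b, 4, 16, 19), (z, 8, 22, b, 4, 16, 28)}.
Apply σ_{F = 18}; surviving tuples: {(z, 22, 37, s, 16, 2, 18), (z, 23, 11, r, 16, 2, 18), (z, 25, 12, p, 16, 2, 18), (z, 3, 19, w, 16, 2, 18), (z, 37, 21, t, 16, 2, 18), (z, 7, 12, a, 16, 2, 18), (z, 8, 22, b, 16, 2, 18)}
π_{B, F, D} gives {(z, 18, 11), (z, 18, 12), (z, 18, 19), (z, 18, 21), (z, 18, 22), (z, 18, 37)} (1 duplicate(s) eliminated).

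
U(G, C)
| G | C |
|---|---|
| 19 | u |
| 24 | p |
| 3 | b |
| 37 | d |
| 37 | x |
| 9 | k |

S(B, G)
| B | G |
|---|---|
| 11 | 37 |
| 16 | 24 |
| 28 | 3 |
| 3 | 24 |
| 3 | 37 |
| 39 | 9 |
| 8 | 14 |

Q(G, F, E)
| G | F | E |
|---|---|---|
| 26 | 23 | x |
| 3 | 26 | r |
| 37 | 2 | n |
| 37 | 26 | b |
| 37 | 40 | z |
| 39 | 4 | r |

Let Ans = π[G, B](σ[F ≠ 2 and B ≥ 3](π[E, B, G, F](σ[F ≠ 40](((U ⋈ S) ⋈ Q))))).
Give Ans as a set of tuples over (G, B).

Joining U and S on G yields {(24, p, 16), (24, p, 3), (3, b, 28), (37, d, 11), (37, d, 3), (37, x, 11), (37, x, 3), (9, k, 39)}.
Joining (U ⋈ S) and Q on G yields {(3, b, 28, 26, r), (37, d, 11, 2, n), (37, d, 11, 26, b), (37, d, 11, 40, z), (37, d, 3, 2, n), (37, d, 3, 26, b), (37, d, 3, 40, z), (37, x, 11, 2, n), (37, x, 11, 26, b), (37, x, 11, 40, z), (37, x, 3, 2, n), (37, x, 3, 26, b), (37, x, 3, 40, z)}.
Apply σ_{F ≠ 40}; surviving tuples: {(3, b, 28, 26, r), (37, d, 11, 2, n), (37, d, 11, 26, b), (37, d, 3, 2, n), (37, d, 3, 26, b), (37, x, 11, 2, n), (37, x, 11, 26, b), (37, x, 3, 2, n), (37, x, 3, 26, b)}
Keep only column(s) E, B, G, F (4 duplicate(s) eliminated): {(b, 11, 37, 26), (b, 3, 37, 26), (n, 11, 37, 2), (n, 3, 37, 2), (r, 28, 3, 26)}
Apply σ_{F ≠ 2 and B ≥ 3}; surviving tuples: {(b, 11, 37, 26), (b, 3, 37, 26), (r, 28, 3, 26)}
Keep only column(s) G, B: {(3, 28), (37, 11), (37, 3)}

{(3, 28), (37, 11), (37, 3)}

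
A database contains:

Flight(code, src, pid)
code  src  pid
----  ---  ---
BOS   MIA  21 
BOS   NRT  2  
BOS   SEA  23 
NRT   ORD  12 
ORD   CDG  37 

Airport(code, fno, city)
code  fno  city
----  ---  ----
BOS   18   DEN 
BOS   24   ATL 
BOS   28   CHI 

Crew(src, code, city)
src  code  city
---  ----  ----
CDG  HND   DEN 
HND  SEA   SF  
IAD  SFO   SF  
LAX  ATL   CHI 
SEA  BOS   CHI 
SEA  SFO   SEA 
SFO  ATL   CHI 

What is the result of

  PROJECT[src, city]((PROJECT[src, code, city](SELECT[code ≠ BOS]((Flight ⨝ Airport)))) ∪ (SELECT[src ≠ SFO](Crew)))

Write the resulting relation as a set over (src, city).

{(CDG, DEN), (HND, SF), (IAD, SF), (LAX, CHI), (SEA, CHI), (SEA, SEA)}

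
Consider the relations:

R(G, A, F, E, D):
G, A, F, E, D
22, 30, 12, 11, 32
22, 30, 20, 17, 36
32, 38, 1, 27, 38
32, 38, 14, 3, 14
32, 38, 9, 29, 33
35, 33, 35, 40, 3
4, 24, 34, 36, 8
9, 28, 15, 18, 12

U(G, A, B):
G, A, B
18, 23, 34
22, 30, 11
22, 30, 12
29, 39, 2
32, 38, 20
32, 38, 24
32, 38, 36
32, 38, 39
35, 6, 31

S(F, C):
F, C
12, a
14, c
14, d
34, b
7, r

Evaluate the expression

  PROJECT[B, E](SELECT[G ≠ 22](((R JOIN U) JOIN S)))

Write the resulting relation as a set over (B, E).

Joining R and U on G, A yields {(22, 30, 12, 11, 32, 11), (22, 30, 12, 11, 32, 12), (22, 30, 20, 17, 36, 11), (22, 30, 20, 17, 36, 12), (32, 38, 1, 27, 38, 20), (32, 38, 1, 27, 38, 24), (32, 38, 1, 27, 38, 36), (32, 38, 1, 27, 38, 39), (32, 38, 14, 3, 14, 20), (32, 38, 14, 3, 14, 24), (32, 38, 14, 3, 14, 36), (32, 38, 14, 3, 14, 39), (32, 38, 9, 29, 33, 20), (32, 38, 9, 29, 33, 24), (32, 38, 9, 29, 33, 36), (32, 38, 9, 29, 33, 39)}.
Joining (R JOIN U) and S on F yields {(22, 30, 12, 11, 32, 11, a), (22, 30, 12, 11, 32, 12, a), (32, 38, 14, 3, 14, 20, c), (32, 38, 14, 3, 14, 20, d), (32, 38, 14, 3, 14, 24, c), (32, 38, 14, 3, 14, 24, d), (32, 38, 14, 3, 14, 36, c), (32, 38, 14, 3, 14, 36, d), (32, 38, 14, 3, 14, 39, c), (32, 38, 14, 3, 14, 39, d)}.
Selection G ≠ 22: {(32, 38, 14, 3, 14, 20, c), (32, 38, 14, 3, 14, 20, d), (32, 38, 14, 3, 14, 24, c), (32, 38, 14, 3, 14, 24, d), (32, 38, 14, 3, 14, 36, c), (32, 38, 14, 3, 14, 36, d), (32, 38, 14, 3, 14, 39, c), (32, 38, 14, 3, 14, 39, d)}
Keep only column(s) B, E (4 duplicate(s) eliminated): {(20, 3), (24, 3), (36, 3), (39, 3)}

{(20, 3), (24, 3), (36, 3), (39, 3)}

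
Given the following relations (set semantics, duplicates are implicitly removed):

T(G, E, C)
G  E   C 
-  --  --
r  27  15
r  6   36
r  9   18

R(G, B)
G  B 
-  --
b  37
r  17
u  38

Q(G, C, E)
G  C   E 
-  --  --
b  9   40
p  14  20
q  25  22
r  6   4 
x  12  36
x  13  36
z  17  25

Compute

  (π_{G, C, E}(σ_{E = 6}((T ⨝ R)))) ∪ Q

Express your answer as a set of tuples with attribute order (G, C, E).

{(b, 9, 40), (p, 14, 20), (q, 25, 22), (r, 36, 6), (r, 6, 4), (x, 12, 36), (x, 13, 36), (z, 17, 25)}

Joining T and R on G yields {(r, 27, 15, 17), (r, 6, 36, 17), (r, 9, 18, 17)}.
Apply σ_{E = 6}; surviving tuples: {(r, 6, 36, 17)}
π[G, C, E]: project onto (G, C, E) → {(r, 36, 6)}
Union: {(r, 36, 6)} with {(b, 9, 40), (p, 14, 20), (q, 25, 22), (r, 6, 4), (x, 12, 36), (x, 13, 36), (z, 17, 25)} → {(b, 9, 40), (p, 14, 20), (q, 25, 22), (r, 36, 6), (r, 6, 4), (x, 12, 36), (x, 13, 36), (z, 17, 25)}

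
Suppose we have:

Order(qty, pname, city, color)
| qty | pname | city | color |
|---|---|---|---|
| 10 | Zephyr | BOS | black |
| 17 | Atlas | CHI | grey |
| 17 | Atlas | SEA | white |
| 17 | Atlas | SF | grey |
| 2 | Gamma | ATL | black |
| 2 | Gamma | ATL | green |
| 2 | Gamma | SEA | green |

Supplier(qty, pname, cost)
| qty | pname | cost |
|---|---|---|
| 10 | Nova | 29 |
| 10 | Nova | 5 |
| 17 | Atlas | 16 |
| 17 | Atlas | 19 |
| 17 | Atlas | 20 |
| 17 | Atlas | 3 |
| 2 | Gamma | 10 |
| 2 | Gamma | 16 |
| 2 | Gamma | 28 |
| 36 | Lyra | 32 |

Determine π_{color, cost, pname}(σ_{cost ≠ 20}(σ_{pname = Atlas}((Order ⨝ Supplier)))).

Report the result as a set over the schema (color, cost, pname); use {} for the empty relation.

{(grey, 16, Atlas), (grey, 19, Atlas), (grey, 3, Atlas), (white, 16, Atlas), (white, 19, Atlas), (white, 3, Atlas)}

Order ⋈ Supplier (natural join on qty, pname): {(17, Atlas, CHI, grey, 16), (17, Atlas, CHI, grey, 19), (17, Atlas, CHI, grey, 20), (17, Atlas, CHI, grey, 3), (17, Atlas, SEA, white, 16), (17, Atlas, SEA, white, 19), (17, Atlas, SEA, white, 20), (17, Atlas, SEA, white, 3), (17, Atlas, SF, grey, 16), (17, Atlas, SF, grey, 19), (17, Atlas, SF, grey, 20), (17, Atlas, SF, grey, 3), (2, Gamma, ATL, black, 10), (2, Gamma, ATL, black, 16), (2, Gamma, ATL, black, 28), (2, Gamma, ATL, green, 10), (2, Gamma, ATL, green, 16), (2, Gamma, ATL, green, 28), (2, Gamma, SEA, green, 10), (2, Gamma, SEA, green, 16), (2, Gamma, SEA, green, 28)}
σ[pname = Atlas]: keep tuples satisfying pname = Atlas → {(17, Atlas, CHI, grey, 16), (17, Atlas, CHI, grey, 19), (17, Atlas, CHI, grey, 20), (17, Atlas, CHI, grey, 3), (17, Atlas, SEA, white, 16), (17, Atlas, SEA, white, 19), (17, Atlas, SEA, white, 20), (17, Atlas, SEA, white, 3), (17, Atlas, SF, grey, 16), (17, Atlas, SF, grey, 19), (17, Atlas, SF, grey, 20), (17, Atlas, SF, grey, 3)}
σ[cost ≠ 20]: keep tuples satisfying cost ≠ 20 → {(17, Atlas, CHI, grey, 16), (17, Atlas, CHI, grey, 19), (17, Atlas, CHI, grey, 3), (17, Atlas, SEA, white, 16), (17, Atlas, SEA, white, 19), (17, Atlas, SEA, white, 3), (17, Atlas, SF, grey, 16), (17, Atlas, SF, grey, 19), (17, Atlas, SF, grey, 3)}
Projecting to color, cost, pname (3 duplicate(s) eliminated): {(grey, 16, Atlas), (grey, 19, Atlas), (grey, 3, Atlas), (white, 16, Atlas), (white, 19, Atlas), (white, 3, Atlas)}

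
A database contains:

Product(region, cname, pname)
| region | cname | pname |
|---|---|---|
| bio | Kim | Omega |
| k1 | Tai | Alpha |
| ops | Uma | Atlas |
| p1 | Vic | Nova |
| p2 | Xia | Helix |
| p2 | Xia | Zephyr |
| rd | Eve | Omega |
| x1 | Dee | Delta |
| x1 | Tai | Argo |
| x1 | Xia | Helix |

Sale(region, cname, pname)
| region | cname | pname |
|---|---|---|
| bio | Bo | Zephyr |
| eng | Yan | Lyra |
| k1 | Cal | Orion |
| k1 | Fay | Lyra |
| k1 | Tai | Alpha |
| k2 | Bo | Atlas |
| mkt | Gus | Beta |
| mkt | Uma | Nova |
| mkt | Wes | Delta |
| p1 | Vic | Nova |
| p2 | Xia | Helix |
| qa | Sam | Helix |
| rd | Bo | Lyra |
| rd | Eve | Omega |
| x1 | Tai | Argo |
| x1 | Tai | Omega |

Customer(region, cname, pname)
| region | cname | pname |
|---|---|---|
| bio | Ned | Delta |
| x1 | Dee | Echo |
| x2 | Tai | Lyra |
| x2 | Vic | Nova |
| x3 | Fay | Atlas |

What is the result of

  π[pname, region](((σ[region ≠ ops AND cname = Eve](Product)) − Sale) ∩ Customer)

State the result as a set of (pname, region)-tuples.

{}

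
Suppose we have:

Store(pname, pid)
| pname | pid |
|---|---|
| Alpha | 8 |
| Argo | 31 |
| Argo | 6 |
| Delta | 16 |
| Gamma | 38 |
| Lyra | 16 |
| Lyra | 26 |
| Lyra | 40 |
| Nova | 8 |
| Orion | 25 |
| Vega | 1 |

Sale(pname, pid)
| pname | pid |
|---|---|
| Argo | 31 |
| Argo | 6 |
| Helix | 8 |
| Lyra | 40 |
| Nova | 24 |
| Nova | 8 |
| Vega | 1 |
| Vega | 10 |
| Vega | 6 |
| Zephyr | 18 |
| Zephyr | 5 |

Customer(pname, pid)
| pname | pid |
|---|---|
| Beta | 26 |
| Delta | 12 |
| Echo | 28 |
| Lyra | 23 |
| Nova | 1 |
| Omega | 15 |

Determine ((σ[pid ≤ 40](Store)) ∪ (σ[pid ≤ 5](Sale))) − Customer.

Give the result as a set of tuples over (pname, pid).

{(Alpha, 8), (Argo, 31), (Argo, 6), (Delta, 16), (Gamma, 38), (Lyra, 16), (Lyra, 26), (Lyra, 40), (Nova, 8), (Orion, 25), (Vega, 1), (Zephyr, 5)}

Selection pid ≤ 40: {(Alpha, 8), (Argo, 31), (Argo, 6), (Delta, 16), (Gamma, 38), (Lyra, 16), (Lyra, 26), (Lyra, 40), (Nova, 8), (Orion, 25), (Vega, 1)}
Selection pid ≤ 5: {(Vega, 1), (Zephyr, 5)}
Taking the union: {(Alpha, 8), (Argo, 31), (Argo, 6), (Delta, 16), (Gamma, 38), (Lyra, 16), (Lyra, 26), (Lyra, 40), (Nova, 8), (Orion, 25), (Vega, 1), (Zephyr, 5)}
Taking the difference: {(Alpha, 8), (Argo, 31), (Argo, 6), (Delta, 16), (Gamma, 38), (Lyra, 16), (Lyra, 26), (Lyra, 40), (Nova, 8), (Orion, 25), (Vega, 1), (Zephyr, 5)}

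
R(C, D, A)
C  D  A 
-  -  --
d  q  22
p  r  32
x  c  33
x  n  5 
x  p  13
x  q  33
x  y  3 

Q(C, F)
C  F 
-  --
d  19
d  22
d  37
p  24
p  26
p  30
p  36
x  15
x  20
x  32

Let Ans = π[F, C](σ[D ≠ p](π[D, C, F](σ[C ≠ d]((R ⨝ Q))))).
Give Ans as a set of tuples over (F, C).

{(15, x), (20, x), (24, p), (26, p), (30, p), (32, x), (36, p)}

Joining R and Q on C yields {(d, q, 22, 19), (d, q, 22, 22), (d, q, 22, 37), (p, r, 32, 24), (p, r, 32, 26), (p, r, 32, 30), (p, r, 32, 36), (x, c, 33, 15), (x, c, 33, 20), (x, c, 33, 32), (x, n, 5, 15), (x, n, 5, 20), (x, n, 5, 32), (x, p, 13, 15), (x, p, 13, 20), (x, p, 13, 32), (x, q, 33, 15), (x, q, 33, 20), (x, q, 33, 32), (x, y, 3, 15), (x, y, 3, 20), (x, y, 3, 32)}.
Filtering on C ≠ d leaves {(p, r, 32, 24), (p, r, 32, 26), (p, r, 32, 30), (p, r, 32, 36), (x, c, 33, 15), (x, c, 33, 20), (x, c, 33, 32), (x, n, 5, 15), (x, n, 5, 20), (x, n, 5, 32), (x, p, 13, 15), (x, p, 13, 20), (x, p, 13, 32), (x, q, 33, 15), (x, q, 33, 20), (x, q, 33, 32), (x, y, 3, 15), (x, y, 3, 20), (x, y, 3, 32)}.
π[D, C, F]: project onto (D, C, F) → {(c, x, 15), (c, x, 20), (c, x, 32), (n, x, 15), (n, x, 20), (n, x, 32), (p, x, 15), (p, x, 20), (p, x, 32), (q, x, 15), (q, x, 20), (q, x, 32), (r, p, 24), (r, p, 26), (r, p, 30), (r, p, 36), (y, x, 15), (y, x, 20), (y, x, 32)}
Filtering on D ≠ p leaves {(c, x, 15), (c, x, 20), (c, x, 32), (n, x, 15), (n, x, 20), (n, x, 32), (q, x, 15), (q, x, 20), (q, x, 32), (r, p, 24), (r, p, 26), (r, p, 30), (r, p, 36), (y, x, 15), (y, x, 20), (y, x, 32)}.
π[F, C]: project onto (F, C) (9 duplicate(s) eliminated) → {(15, x), (20, x), (24, p), (26, p), (30, p), (32, x), (36, p)}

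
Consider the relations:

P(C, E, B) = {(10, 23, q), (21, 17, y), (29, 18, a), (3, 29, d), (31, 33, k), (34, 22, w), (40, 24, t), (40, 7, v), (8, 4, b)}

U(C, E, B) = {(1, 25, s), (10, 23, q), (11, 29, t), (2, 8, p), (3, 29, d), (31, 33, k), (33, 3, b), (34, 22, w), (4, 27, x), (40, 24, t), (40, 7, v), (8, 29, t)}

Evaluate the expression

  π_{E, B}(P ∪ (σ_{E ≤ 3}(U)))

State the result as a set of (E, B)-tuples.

σ[E ≤ 3]: keep tuples satisfying E ≤ 3 → {(33, 3, b)}
Taking the union: {(10, 23, q), (21, 17, y), (29, 18, a), (3, 29, d), (31, 33, k), (33, 3, b), (34, 22, w), (40, 24, t), (40, 7, v), (8, 4, b)}
π_{E, B} gives {(17, y), (18, a), (22, w), (23, q), (24, t), (29, d), (3, b), (33, k), (4, b), (7, v)}.

{(17, y), (18, a), (22, w), (23, q), (24, t), (29, d), (3, b), (33, k), (4, b), (7, v)}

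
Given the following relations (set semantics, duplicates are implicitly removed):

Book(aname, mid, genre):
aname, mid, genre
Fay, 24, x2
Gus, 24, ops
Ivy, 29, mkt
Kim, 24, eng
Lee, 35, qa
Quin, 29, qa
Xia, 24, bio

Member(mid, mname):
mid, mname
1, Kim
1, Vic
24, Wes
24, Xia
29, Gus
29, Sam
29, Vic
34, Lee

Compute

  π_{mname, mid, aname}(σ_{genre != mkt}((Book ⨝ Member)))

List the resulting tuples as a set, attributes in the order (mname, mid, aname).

{(Gus, 29, Quin), (Sam, 29, Quin), (Vic, 29, Quin), (Wes, 24, Fay), (Wes, 24, Gus), (Wes, 24, Kim), (Wes, 24, Xia), (Xia, 24, Fay), (Xia, 24, Gus), (Xia, 24, Kim), (Xia, 24, Xia)}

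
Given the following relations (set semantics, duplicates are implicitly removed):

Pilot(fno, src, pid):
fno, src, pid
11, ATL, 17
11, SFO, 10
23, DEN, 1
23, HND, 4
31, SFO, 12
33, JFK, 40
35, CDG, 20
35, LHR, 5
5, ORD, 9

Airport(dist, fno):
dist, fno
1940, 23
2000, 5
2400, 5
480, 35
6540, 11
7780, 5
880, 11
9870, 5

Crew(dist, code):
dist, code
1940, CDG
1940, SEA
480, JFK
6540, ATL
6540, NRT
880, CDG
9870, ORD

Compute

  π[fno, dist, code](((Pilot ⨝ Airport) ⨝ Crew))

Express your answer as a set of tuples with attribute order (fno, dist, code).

{(11, 6540, ATL), (11, 6540, NRT), (11, 880, CDG), (23, 1940, CDG), (23, 1940, SEA), (35, 480, JFK), (5, 9870, ORD)}

Joining Pilot and Airport on fno yields {(11, ATL, 17, 6540), (11, ATL, 17, 880), (11, SFO, 10, 6540), (11, SFO, 10, 880), (23, DEN, 1, 1940), (23, HND, 4, 1940), (35, CDG, 20, 480), (35, LHR, 5, 480), (5, ORD, 9, 2000), (5, ORD, 9, 2400), (5, ORD, 9, 7780), (5, ORD, 9, 9870)}.
Joining (Pilot ⨝ Airport) and Crew on dist yields {(11, ATL, 17, 6540, ATL), (11, ATL, 17, 6540, NRT), (11, ATL, 17, 880, CDG), (11, SFO, 10, 6540, ATL), (11, SFO, 10, 6540, NRT), (11, SFO, 10, 880, CDG), (23, DEN, 1, 1940, CDG), (23, DEN, 1, 1940, SEA), (23, HND, 4, 1940, CDG), (23, HND, 4, 1940, SEA), (35, CDG, 20, 480, JFK), (35, LHR, 5, 480, JFK), (5, ORD, 9, 9870, ORD)}.
Keep only column(s) fno, dist, code (6 duplicate(s) eliminated): {(11, 6540, ATL), (11, 6540, NRT), (11, 880, CDG), (23, 1940, CDG), (23, 1940, SEA), (35, 480, JFK), (5, 9870, ORD)}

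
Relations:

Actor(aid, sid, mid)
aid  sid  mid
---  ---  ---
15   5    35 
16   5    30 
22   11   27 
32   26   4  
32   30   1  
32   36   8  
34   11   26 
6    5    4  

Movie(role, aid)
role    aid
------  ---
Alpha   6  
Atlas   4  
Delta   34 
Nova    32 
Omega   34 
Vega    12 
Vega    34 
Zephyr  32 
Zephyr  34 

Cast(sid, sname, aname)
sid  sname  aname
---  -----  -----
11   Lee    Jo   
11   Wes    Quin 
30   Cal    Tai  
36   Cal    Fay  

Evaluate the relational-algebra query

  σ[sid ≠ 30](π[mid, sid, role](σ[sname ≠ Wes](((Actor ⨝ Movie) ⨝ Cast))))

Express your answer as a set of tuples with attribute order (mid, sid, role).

Natural join on aid: {(32, 26, 4, Nova), (32, 26, 4, Zephyr), (32, 30, 1, Nova), (32, 30, 1, Zephyr), (32, 36, 8, Nova), (32, 36, 8, Zephyr), (34, 11, 26, Delta), (34, 11, 26, Omega), (34, 11, 26, Vega), (34, 11, 26, Zephyr), (6, 5, 4, Alpha)}
Natural join on sid: {(32, 30, 1, Nova, Cal, Tai), (32, 30, 1, Zephyr, Cal, Tai), (32, 36, 8, Nova, Cal, Fay), (32, 36, 8, Zephyr, Cal, Fay), (34, 11, 26, Delta, Lee, Jo), (34, 11, 26, Delta, Wes, Quin), (34, 11, 26, Omega, Lee, Jo), (34, 11, 26, Omega, Wes, Quin), (34, 11, 26, Vega, Lee, Jo), (34, 11, 26, Vega, Wes, Quin), (34, 11, 26, Zephyr, Lee, Jo), (34, 11, 26, Zephyr, Wes, Quin)}
Apply σ_{sname ≠ Wes}; surviving tuples: {(32, 30, 1, Nova, Cal, Tai), (32, 30, 1, Zephyr, Cal, Tai), (32, 36, 8, Nova, Cal, Fay), (32, 36, 8, Zephyr, Cal, Fay), (34, 11, 26, Delta, Lee, Jo), (34, 11, 26, Omega, Lee, Jo), (34, 11, 26, Vega, Lee, Jo), (34, 11, 26, Zephyr, Lee, Jo)}
π[mid, sid, role]: project onto (mid, sid, role) → {(1, 30, Nova), (1, 30, Zephyr), (26, 11, Delta), (26, 11, Omega), (26, 11, Vega), (26, 11, Zephyr), (8, 36, Nova), (8, 36, Zephyr)}
Apply σ_{sid ≠ 30}; surviving tuples: {(26, 11, Delta), (26, 11, Omega), (26, 11, Vega), (26, 11, Zephyr), (8, 36, Nova), (8, 36, Zephyr)}

{(26, 11, Delta), (26, 11, Omega), (26, 11, Vega), (26, 11, Zephyr), (8, 36, Nova), (8, 36, Zephyr)}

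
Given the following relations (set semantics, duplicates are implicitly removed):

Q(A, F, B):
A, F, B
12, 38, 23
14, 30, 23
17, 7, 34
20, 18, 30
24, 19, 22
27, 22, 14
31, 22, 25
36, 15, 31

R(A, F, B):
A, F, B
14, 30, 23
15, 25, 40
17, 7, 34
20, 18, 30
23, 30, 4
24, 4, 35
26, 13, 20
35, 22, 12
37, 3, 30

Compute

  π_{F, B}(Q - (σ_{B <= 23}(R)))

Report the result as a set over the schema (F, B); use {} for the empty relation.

{(15, 31), (18, 30), (19, 22), (22, 14), (22, 25), (38, 23), (7, 34)}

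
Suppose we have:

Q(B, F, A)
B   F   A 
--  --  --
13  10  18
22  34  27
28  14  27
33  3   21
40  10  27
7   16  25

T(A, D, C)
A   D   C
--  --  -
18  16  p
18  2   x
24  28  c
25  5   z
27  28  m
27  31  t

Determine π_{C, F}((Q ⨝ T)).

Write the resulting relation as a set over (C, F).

{(m, 10), (m, 14), (m, 34), (p, 10), (t, 10), (t, 14), (t, 34), (x, 10), (z, 16)}

Natural join on A: {(13, 10, 18, 16, p), (13, 10, 18, 2, x), (22, 34, 27, 28, m), (22, 34, 27, 31, t), (28, 14, 27, 28, m), (28, 14, 27, 31, t), (40, 10, 27, 28, m), (40, 10, 27, 31, t), (7, 16, 25, 5, z)}
Keep only column(s) C, F: {(m, 10), (m, 14), (m, 34), (p, 10), (t, 10), (t, 14), (t, 34), (x, 10), (z, 16)}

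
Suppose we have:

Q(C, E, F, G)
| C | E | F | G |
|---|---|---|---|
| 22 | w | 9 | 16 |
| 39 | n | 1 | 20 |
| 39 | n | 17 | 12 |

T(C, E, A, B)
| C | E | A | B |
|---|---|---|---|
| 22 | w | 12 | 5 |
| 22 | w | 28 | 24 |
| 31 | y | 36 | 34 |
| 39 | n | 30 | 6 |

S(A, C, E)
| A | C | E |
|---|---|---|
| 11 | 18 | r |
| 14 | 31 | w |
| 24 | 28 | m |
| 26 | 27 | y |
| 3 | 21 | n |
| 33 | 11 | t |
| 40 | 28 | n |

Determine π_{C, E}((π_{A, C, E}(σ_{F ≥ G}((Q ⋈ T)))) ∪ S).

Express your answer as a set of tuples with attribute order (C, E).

Q ⋈ T (natural join on C, E): {(22, w, 9, 16, 12, 5), (22, w, 9, 16, 28, 24), (39, n, 1, 20, 30, 6), (39, n, 17, 12, 30, 6)}
Apply σ_{F ≥ G}; surviving tuples: {(39, n, 17, 12, 30, 6)}
π[A, C, E]: project onto (A, C, E) → {(30, 39, n)}
Set union of the two operands is {(11, 18, r), (14, 31, w), (24, 28, m), (26, 27, y), (3, 21, n), (30, 39, n), (33, 11, t), (40, 28, n)}.
π[C, E]: project onto (C, E) → {(11, t), (18, r), (21, n), (27, y), (28, m), (28, n), (31, w), (39, n)}

{(11, t), (18, r), (21, n), (27, y), (28, m), (28, n), (31, w), (39, n)}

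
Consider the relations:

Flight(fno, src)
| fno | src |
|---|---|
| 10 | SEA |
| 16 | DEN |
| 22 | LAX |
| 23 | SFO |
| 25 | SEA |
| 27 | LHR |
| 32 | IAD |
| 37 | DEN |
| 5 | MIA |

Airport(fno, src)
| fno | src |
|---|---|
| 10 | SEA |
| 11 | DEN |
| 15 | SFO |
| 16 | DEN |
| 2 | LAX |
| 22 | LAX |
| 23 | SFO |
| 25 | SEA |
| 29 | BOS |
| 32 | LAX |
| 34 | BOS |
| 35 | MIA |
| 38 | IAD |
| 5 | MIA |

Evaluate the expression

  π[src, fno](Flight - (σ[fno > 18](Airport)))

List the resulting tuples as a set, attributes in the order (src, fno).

{(DEN, 16), (DEN, 37), (IAD, 32), (LHR, 27), (MIA, 5), (SEA, 10)}

Filtering on fno > 18 leaves {(22, LAX), (23, SFO), (25, SEA), (29, BOS), (32, LAX), (34, BOS), (35, MIA), (38, IAD)}.
Taking the difference: {(10, SEA), (16, DEN), (27, LHR), (32, IAD), (37, DEN), (5, MIA)}
π_{src, fno} gives {(DEN, 16), (DEN, 37), (IAD, 32), (LHR, 27), (MIA, 5), (SEA, 10)}.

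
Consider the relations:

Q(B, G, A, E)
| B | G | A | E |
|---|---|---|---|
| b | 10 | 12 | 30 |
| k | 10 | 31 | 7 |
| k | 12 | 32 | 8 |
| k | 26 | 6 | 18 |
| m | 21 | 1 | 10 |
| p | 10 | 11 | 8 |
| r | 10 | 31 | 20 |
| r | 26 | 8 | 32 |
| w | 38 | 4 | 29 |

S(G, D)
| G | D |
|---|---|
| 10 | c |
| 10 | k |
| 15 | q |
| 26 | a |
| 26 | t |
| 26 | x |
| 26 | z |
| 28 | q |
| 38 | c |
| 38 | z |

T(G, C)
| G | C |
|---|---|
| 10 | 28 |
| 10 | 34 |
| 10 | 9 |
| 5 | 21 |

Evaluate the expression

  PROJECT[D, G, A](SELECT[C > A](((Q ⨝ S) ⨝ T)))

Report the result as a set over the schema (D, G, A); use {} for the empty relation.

{(c, 10, 11), (c, 10, 12), (c, 10, 31), (k, 10, 11), (k, 10, 12), (k, 10, 31)}

Q ⋈ S (natural join on G): {(b, 10, 12, 30, c), (b, 10, 12, 30, k), (k, 10, 31, 7, c), (k, 10, 31, 7, k), (k, 26, 6, 18, a), (k, 26, 6, 18, t), (k, 26, 6, 18, x), (k, 26, 6, 18, z), (p, 10, 11, 8, c), (p, 10, 11, 8, k), (r, 10, 31, 20, c), (r, 10, 31, 20, k), (r, 26, 8, 32, a), (r, 26, 8, 32, t), (r, 26, 8, 32, x), (r, 26, 8, 32, z), (w, 38, 4, 29, c), (w, 38, 4, 29, z)}
(Q ⨝ S) ⋈ T (natural join on G): {(b, 10, 12, 30, c, 28), (b, 10, 12, 30, c, 34), (b, 10, 12, 30, c, 9), (b, 10, 12, 30, k, 28), (b, 10, 12, 30, k, 34), (b, 10, 12, 30, k, 9), (k, 10, 31, 7, c, 28), (k, 10, 31, 7, c, 34), (k, 10, 31, 7, c, 9), (k, 10, 31, 7, k, 28), (k, 10, 31, 7, k, 34), (k, 10, 31, 7, k, 9), (p, 10, 11, 8, c, 28), (p, 10, 11, 8, c, 34), (p, 10, 11, 8, c, 9), (p, 10, 11, 8, k, 28), (p, 10, 11, 8, k, 34), (p, 10, 11, 8, k, 9), (r, 10, 31, 20, c, 28), (r, 10, 31, 20, c, 34), (r, 10, 31, 20, c, 9), (r, 10, 31, 20, k, 28), (r, 10, 31, 20, k, 34), (r, 10, 31, 20, k, 9)}
σ[C > A]: keep tuples satisfying C > A → {(b, 10, 12, 30, c, 28), (b, 10, 12, 30, c, 34), (b, 10, 12, 30, k, 28), (b, 10, 12, 30, k, 34), (k, 10, 31, 7, c, 34), (k, 10, 31, 7, k, 34), (p, 10, 11, 8, c, 28), (p, 10, 11, 8, c, 34), (p, 10, 11, 8, k, 28), (p, 10, 11, 8, k, 34), (r, 10, 31, 20, c, 34), (r, 10, 31, 20, k, 34)}
π[D, G, A]: project onto (D, G, A) (6 duplicate(s) eliminated) → {(c, 10, 11), (c, 10, 12), (c, 10, 31), (k, 10, 11), (k, 10, 12), (k, 10, 31)}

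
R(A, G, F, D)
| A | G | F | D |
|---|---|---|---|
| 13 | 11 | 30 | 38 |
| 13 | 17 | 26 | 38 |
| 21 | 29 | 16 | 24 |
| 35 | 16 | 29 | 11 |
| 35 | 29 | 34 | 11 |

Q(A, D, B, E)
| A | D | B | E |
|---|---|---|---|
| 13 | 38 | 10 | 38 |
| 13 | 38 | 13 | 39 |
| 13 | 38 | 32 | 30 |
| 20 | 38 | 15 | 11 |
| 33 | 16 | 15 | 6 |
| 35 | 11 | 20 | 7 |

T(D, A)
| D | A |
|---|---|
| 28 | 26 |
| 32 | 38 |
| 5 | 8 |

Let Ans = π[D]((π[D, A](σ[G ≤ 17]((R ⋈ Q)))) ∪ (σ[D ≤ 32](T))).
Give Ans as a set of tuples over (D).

Joining R and Q on A, D yields {(13, 11, 30, 38, 10, 38), (13, 11, 30, 38, 13, 39), (13, 11, 30, 38, 32, 30), (13, 17, 26, 38, 10, 38), (13, 17, 26, 38, 13, 39), (13, 17, 26, 38, 32, 30), (35, 16, 29, 11, 20, 7), (35, 29, 34, 11, 20, 7)}.
Filtering on G ≤ 17 leaves {(13, 11, 30, 38, 10, 38), (13, 11, 30, 38, 13, 39), (13, 11, 30, 38, 32, 30), (13, 17, 26, 38, 10, 38), (13, 17, 26, 38, 13, 39), (13, 17, 26, 38, 32, 30), (35, 16, 29, 11, 20, 7)}.
Keep only column(s) D, A (5 duplicate(s) eliminated): {(11, 35), (38, 13)}
Filtering on D ≤ 32 leaves {(28, 26), (32, 38), (5, 8)}.
Union: {(11, 35), (38, 13)} with {(28, 26), (32, 38), (5, 8)} → {(11, 35), (28, 26), (32, 38), (38, 13), (5, 8)}
Keep only column(s) D: {11, 28, 32, 38, 5}

{11, 28, 32, 38, 5}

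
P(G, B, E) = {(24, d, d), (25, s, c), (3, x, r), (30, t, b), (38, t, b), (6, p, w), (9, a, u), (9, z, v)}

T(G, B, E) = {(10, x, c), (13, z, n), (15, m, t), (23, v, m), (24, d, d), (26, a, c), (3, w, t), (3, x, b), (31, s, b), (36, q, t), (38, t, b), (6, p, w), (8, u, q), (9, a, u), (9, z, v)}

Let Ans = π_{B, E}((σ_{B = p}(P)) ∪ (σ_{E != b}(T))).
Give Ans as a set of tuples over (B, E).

Selection B = p: {(6, p, w)}
Selection E != b: {(10, x, c), (13, z, n), (15, m, t), (23, v, m), (24, d, d), (26, a, c), (3, w, t), (36, q, t), (6, p, w), (8, u, q), (9, a, u), (9, z, v)}
Union: {(6, p, w)} with {(10, x, c), (13, z, n), (15, m, t), (23, v, m), (24, d, d), (26, a, c), (3, w, t), (36, q, t), (6, p, w), (8, u, q), (9, a, u), (9, z, v)} → {(10, x, c), (13, z, n), (15, m, t), (23, v, m), (24, d, d), (26, a, c), (3, w, t), (36, q, t), (6, p, w), (8, u, q), (9, a, u), (9, z, v)}
π_{B, E} gives {(a, c), (a, u), (d, d), (m, t), (p, w), (q, t), (u, q), (v, m), (w, t), (x, c), (z, n), (z, v)}.

{(a, c), (a, u), (d, d), (m, t), (p, w), (q, t), (u, q), (v, m), (w, t), (x, c), (z, n), (z, v)}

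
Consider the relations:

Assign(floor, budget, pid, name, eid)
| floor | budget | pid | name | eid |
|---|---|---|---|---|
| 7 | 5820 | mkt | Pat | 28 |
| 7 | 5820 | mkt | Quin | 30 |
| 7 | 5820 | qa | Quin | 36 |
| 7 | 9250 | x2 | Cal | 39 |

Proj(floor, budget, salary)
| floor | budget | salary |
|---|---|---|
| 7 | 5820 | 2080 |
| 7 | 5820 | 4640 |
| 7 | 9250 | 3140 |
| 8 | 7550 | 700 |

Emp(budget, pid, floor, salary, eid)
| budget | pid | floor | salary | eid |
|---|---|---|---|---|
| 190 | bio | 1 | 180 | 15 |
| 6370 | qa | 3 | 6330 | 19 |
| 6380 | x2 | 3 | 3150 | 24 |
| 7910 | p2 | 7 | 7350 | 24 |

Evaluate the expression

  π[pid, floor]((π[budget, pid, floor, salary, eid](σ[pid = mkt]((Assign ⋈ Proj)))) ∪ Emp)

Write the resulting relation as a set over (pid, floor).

Natural join on floor, budget: {(7, 5820, mkt, Pat, 28, 2080), (7, 5820, mkt, Pat, 28, 4640), (7, 5820, mkt, Quin, 30, 2080), (7, 5820, mkt, Quin, 30, 4640), (7, 5820, qa, Quin, 36, 2080), (7, 5820, qa, Quin, 36, 4640), (7, 9250, x2, Cal, 39, 3140)}
σ[pid = mkt]: keep tuples satisfying pid = mkt → {(7, 5820, mkt, Pat, 28, 2080), (7, 5820, mkt, Pat, 28, 4640), (7, 5820, mkt, Quin, 30, 2080), (7, 5820, mkt, Quin, 30, 4640)}
Projecting to budget, pid, floor, salary, eid: {(5820, mkt, 7, 2080, 28), (5820, mkt, 7, 2080, 30), (5820, mkt, 7, 4640, 28), (5820, mkt, 7, 4640, 30)}
Taking the union: {(190, bio, 1, 180, 15), (5820, mkt, 7, 2080, 28), (5820, mkt, 7, 2080, 30), (5820, mkt, 7, 4640, 28), (5820, mkt, 7, 4640, 30), (6370, qa, 3, 6330, 19), (6380, x2, 3, 3150, 24), (7910, p2, 7, 7350, 24)}
Projecting to pid, floor (3 duplicate(s) eliminated): {(bio, 1), (mkt, 7), (p2, 7), (qa, 3), (x2, 3)}

{(bio, 1), (mkt, 7), (p2, 7), (qa, 3), (x2, 3)}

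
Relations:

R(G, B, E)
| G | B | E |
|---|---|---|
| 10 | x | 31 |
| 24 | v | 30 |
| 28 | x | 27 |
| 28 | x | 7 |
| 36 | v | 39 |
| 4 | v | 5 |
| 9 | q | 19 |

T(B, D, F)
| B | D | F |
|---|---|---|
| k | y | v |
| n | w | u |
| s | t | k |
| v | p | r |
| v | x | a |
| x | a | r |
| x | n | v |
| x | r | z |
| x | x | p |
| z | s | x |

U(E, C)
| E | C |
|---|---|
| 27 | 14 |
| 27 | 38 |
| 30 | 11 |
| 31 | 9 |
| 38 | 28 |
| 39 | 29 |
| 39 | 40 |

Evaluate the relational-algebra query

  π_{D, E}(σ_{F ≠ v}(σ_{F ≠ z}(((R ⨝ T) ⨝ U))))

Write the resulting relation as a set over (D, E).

{(a, 27), (a, 31), (p, 30), (p, 39), (x, 27), (x, 30), (x, 31), (x, 39)}

R ⋈ T (natural join on B): {(10, x, 31, a, r), (10, x, 31, n, v), (10, x, 31, r, z), (10, x, 31, x, p), (24, v, 30, p, r), (24, v, 30, x, a), (28, x, 27, a, r), (28, x, 27, n, v), (28, x, 27, r, z), (28, x, 27, x, p), (28, x, 7, a, r), (28, x, 7, n, v), (28, x, 7, r, z), (28, x, 7, x, p), (36, v, 39, p, r), (36, v, 39, x, a), (4, v, 5, p, r), (4, v, 5, x, a)}
(R ⨝ T) ⋈ U (natural join on E): {(10, x, 31, a, r, 9), (10, x, 31, n, v, 9), (10, x, 31, r, z, 9), (10, x, 31, x, p, 9), (24, v, 30, p, r, 11), (24, v, 30, x, a, 11), (28, x, 27, a, r, 14), (28, x, 27, a, r, 38), (28, x, 27, n, v, 14), (28, x, 27, n, v, 38), (28, x, 27, r, z, 14), (28, x, 27, r, z, 38), (28, x, 27, x, p, 14), (28, x, 27, x, p, 38), (36, v, 39, p, r, 29), (36, v, 39, p, r, 40), (36, v, 39, x, a, 29), (36, v, 39, x, a, 40)}
σ[F ≠ z]: keep tuples satisfying F ≠ z → {(10, x, 31, a, r, 9), (10, x, 31, n, v, 9), (10, x, 31, x, p, 9), (24, v, 30, p, r, 11), (24, v, 30, x, a, 11), (28, x, 27, a, r, 14), (28, x, 27, a, r, 38), (28, x, 27, n, v, 14), (28, x, 27, n, v, 38), (28, x, 27, x, p, 14), (28, x, 27, x, p, 38), (36, v, 39, p, r, 29), (36, v, 39, p, r, 40), (36, v, 39, x, a, 29), (36, v, 39, x, a, 40)}
σ[F ≠ v]: keep tuples satisfying F ≠ v → {(10, x, 31, a, r, 9), (10, x, 31, x, p, 9), (24, v, 30, p, r, 11), (24, v, 30, x, a, 11), (28, x, 27, a, r, 14), (28, x, 27, a, r, 38), (28, x, 27, x, p, 14), (28, x, 27, x, p, 38), (36, v, 39, p, r, 29), (36, v, 39, p, r, 40), (36, v, 39, x, a, 29), (36, v, 39, x, a, 40)}
Keep only column(s) D, E (4 duplicate(s) eliminated): {(a, 27), (a, 31), (p, 30), (p, 39), (x, 27), (x, 30), (x, 31), (x, 39)}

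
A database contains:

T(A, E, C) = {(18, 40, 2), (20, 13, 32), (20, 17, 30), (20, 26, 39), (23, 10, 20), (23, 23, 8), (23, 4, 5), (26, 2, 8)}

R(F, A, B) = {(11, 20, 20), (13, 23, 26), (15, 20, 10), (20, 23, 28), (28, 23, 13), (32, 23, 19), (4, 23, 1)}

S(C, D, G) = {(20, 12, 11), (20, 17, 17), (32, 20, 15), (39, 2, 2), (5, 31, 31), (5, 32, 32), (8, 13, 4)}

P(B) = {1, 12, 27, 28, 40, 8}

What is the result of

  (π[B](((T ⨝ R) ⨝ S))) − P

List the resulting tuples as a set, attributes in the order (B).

{10, 13, 19, 20, 26}

T ⋈ R (natural join on A): {(20, 13, 32, 11, 20), (20, 13, 32, 15, 10), (20, 17, 30, 11, 20), (20, 17, 30, 15, 10), (20, 26, 39, 11, 20), (20, 26, 39, 15, 10), (23, 10, 20, 13, 26), (23, 10, 20, 20, 28), (23, 10, 20, 28, 13), (23, 10, 20, 32, 19), (23, 10, 20, 4, 1), (23, 23, 8, 13, 26), (23, 23, 8, 20, 28), (23, 23, 8, 28, 13), (23, 23, 8, 32, 19), (23, 23, 8, 4, 1), (23, 4, 5, 13, 26), (23, 4, 5, 20, 28), (23, 4, 5, 28, 13), (23, 4, 5, 32, 19), (23, 4, 5, 4, 1)}
(T ⨝ R) ⋈ S (natural join on C): {(20, 13, 32, 11, 20, 20, 15), (20, 13, 32, 15, 10, 20, 15), (20, 26, 39, 11, 20, 2, 2), (20, 26, 39, 15, 10, 2, 2), (23, 10, 20, 13, 26, 12, 11), (23, 10, 20, 13, 26, 17, 17), (23, 10, 20, 20, 28, 12, 11), (23, 10, 20, 20, 28, 17, 17), (23, 10, 20, 28, 13, 12, 11), (23, 10, 20, 28, 13, 17, 17), (23, 10, 20, 32, 19, 12, 11), (23, 10, 20, 32, 19, 17, 17), (23, 10, 20, 4, 1, 12, 11), (23, 10, 20, 4, 1, 17, 17), (23, 23, 8, 13, 26, 13, 4), (23, 23, 8, 20, 28, 13, 4), (23, 23, 8, 28, 13, 13, 4), (23, 23, 8, 32, 19, 13, 4), (23, 23, 8, 4, 1, 13, 4), (23, 4, 5, 13, 26, 31, 31), (23, 4, 5, 13, 26, 32, 32), (23, 4, 5, 20, 28, 31, 31), (23, 4, 5, 20, 28, 32, 32), (23, 4, 5, 28, 13, 31, 31), (23, 4, 5, 28, 13, 32, 32), (23, 4, 5, 32, 19, 31, 31), (23, 4, 5, 32, 19, 32, 32), (23, 4, 5, 4, 1, 31, 31), (23, 4, 5, 4, 1, 32, 32)}
π_{B} gives {1, 10, 13, 19, 20, 26, 28} (22 duplicate(s) eliminated).
Set difference of the two operands is {10, 13, 19, 20, 26}.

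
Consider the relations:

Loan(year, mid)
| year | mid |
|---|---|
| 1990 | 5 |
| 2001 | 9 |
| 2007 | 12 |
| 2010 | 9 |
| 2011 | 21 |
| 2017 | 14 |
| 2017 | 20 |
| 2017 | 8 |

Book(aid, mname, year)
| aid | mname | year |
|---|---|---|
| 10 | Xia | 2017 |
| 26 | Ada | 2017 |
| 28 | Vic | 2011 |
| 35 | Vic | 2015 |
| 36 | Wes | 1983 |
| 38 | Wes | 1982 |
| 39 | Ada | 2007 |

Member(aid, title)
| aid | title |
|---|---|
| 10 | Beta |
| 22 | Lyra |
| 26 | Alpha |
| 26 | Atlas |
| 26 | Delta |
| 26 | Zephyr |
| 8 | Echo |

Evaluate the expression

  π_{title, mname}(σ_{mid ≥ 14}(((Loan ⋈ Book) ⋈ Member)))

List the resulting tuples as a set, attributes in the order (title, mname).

{(Alpha, Ada), (Atlas, Ada), (Beta, Xia), (Delta, Ada), (Zephyr, Ada)}

Loan ⋈ Book (natural join on year): {(2007, 12, 39, Ada), (2011, 21, 28, Vic), (2017, 14, 10, Xia), (2017, 14, 26, Ada), (2017, 20, 10, Xia), (2017, 20, 26, Ada), (2017, 8, 10, Xia), (2017, 8, 26, Ada)}
(Loan ⋈ Book) ⋈ Member (natural join on aid): {(2017, 14, 10, Xia, Beta), (2017, 14, 26, Ada, Alpha), (2017, 14, 26, Ada, Atlas), (2017, 14, 26, Ada, Delta), (2017, 14, 26, Ada, Zephyr), (2017, 20, 10, Xia, Beta), (2017, 20, 26, Ada, Alpha), (2017, 20, 26, Ada, Atlas), (2017, 20, 26, Ada, Delta), (2017, 20, 26, Ada, Zephyr), (2017, 8, 10, Xia, Beta), (2017, 8, 26, Ada, Alpha), (2017, 8, 26, Ada, Atlas), (2017, 8, 26, Ada, Delta), (2017, 8, 26, Ada, Zephyr)}
Selection mid ≥ 14: {(2017, 14, 10, Xia, Beta), (2017, 14, 26, Ada, Alpha), (2017, 14, 26, Ada, Atlas), (2017, 14, 26, Ada, Delta), (2017, 14, 26, Ada, Zephyr), (2017, 20, 10, Xia, Beta), (2017, 20, 26, Ada, Alpha), (2017, 20, 26, Ada, Atlas), (2017, 20, 26, Ada, Delta), (2017, 20, 26, Ada, Zephyr)}
π[title, mname]: project onto (title, mname) (5 duplicate(s) eliminated) → {(Alpha, Ada), (Atlas, Ada), (Beta, Xia), (Delta, Ada), (Zephyr, Ada)}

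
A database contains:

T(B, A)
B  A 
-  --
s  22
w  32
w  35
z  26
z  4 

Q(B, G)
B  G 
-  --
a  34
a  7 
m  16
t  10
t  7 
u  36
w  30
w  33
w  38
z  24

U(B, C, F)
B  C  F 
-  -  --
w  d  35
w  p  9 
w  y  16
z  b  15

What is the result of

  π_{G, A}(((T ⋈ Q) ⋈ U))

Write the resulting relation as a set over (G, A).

{(24, 26), (24, 4), (30, 32), (30, 35), (33, 32), (33, 35), (38, 32), (38, 35)}

T ⋈ Q (natural join on B): {(w, 32, 30), (w, 32, 33), (w, 32, 38), (w, 35, 30), (w, 35, 33), (w, 35, 38), (z, 26, 24), (z, 4, 24)}
(T ⋈ Q) ⋈ U (natural join on B): {(w, 32, 30, d, 35), (w, 32, 30, p, 9), (w, 32, 30, y, 16), (w, 32, 33, d, 35), (w, 32, 33, p, 9), (w, 32, 33, y, 16), (w, 32, 38, d, 35), (w, 32, 38, p, 9), (w, 32, 38, y, 16), (w, 35, 30, d, 35), (w, 35, 30, p, 9), (w, 35, 30, y, 16), (w, 35, 33, d, 35), (w, 35, 33, p, 9), (w, 35, 33, y, 16), (w, 35, 38, d, 35), (w, 35, 38, p, 9), (w, 35, 38, y, 16), (z, 26, 24, b, 15), (z, 4, 24, b, 15)}
Projecting to G, A (12 duplicate(s) eliminated): {(24, 26), (24, 4), (30, 32), (30, 35), (33, 32), (33, 35), (38, 32), (38, 35)}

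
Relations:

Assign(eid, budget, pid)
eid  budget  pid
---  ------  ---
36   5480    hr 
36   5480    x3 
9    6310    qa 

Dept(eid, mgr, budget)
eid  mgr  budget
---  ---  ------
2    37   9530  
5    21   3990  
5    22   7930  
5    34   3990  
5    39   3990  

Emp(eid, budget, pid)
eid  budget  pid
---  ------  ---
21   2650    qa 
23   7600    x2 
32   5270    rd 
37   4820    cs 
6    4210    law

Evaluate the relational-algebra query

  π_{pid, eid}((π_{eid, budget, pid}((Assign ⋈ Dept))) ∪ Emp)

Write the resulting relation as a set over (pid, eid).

{(cs, 37), (law, 6), (qa, 21), (rd, 32), (x2, 23)}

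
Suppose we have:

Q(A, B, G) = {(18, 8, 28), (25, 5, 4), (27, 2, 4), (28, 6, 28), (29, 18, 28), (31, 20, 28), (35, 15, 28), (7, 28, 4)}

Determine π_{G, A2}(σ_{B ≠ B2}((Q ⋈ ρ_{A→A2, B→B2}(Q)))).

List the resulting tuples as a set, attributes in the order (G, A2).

ρ[A→A2, B→B2]: schema becomes (A2, B2, G); tuples unchanged.
Natural join on G: {(18, 8, 28, 18, 8), (18, 8, 28, 28, 6), (18, 8, 28, 29, 18), (18, 8, 28, 31, 20), (18, 8, 28, 35, 15), (25, 5, 4, 25, 5), (25, 5, 4, 27, 2), (25, 5, 4, 7, 28), (27, 2, 4, 25, 5), (27, 2, 4, 27, 2), (27, 2, 4, 7, 28), (28, 6, 28, 18, 8), (28, 6, 28, 28, 6), (28, 6, 28, 29, 18), (28, 6, 28, 31, 20), (28, 6, 28, 35, 15), (29, 18, 28, 18, 8), (29, 18, 28, 28, 6), (29, 18, 28, 29, 18), (29, 18, 28, 31, 20), (29, 18, 28, 35, 15), (31, 20, 28, 18, 8), (31, 20, 28, 28, 6), (31, 20, 28, 29, 18), (31, 20, 28, 31, 20), (31, 20, 28, 35, 15), (35, 15, 28, 18, 8), (35, 15, 28, 28, 6), (35, 15, 28, 29, 18), (35, 15, 28, 31, 20), (35, 15, 28, 35, 15), (7, 28, 4, 25, 5), (7, 28, 4, 27, 2), (7, 28, 4, 7, 28)}
Apply σ_{B ≠ B2}; surviving tuples: {(18, 8, 28, 28, 6), (18, 8, 28, 29, 18), (18, 8, 28, 31, 20), (18, 8, 28, 35, 15), (25, 5, 4, 27, 2), (25, 5, 4, 7, 28), (27, 2, 4, 25, 5), (27, 2, 4, 7, 28), (28, 6, 28, 18, 8), (28, 6, 28, 29, 18), (28, 6, 28, 31, 20), (28, 6, 28, 35, 15), (29, 18, 28, 18, 8), (29, 18, 28, 28, 6), (29, 18, 28, 31, 20), (29, 18, 28, 35, 15), (31, 20, 28, 18, 8), (31, 20, 28, 28, 6), (31, 20, 28, 29, 18), (31, 20, 28, 35, 15), (35, 15, 28, 18, 8), (35, 15, 28, 28, 6), (35, 15, 28, 29, 18), (35, 15, 28, 31, 20), (7, 28, 4, 25, 5), (7, 28, 4, 27, 2)}
Keep only column(s) G, A2 (18 duplicate(s) eliminated): {(28, 18), (28, 28), (28, 29), (28, 31), (28, 35), (4, 25), (4, 27), (4, 7)}

{(28, 18), (28, 28), (28, 29), (28, 31), (28, 35), (4, 25), (4, 27), (4, 7)}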